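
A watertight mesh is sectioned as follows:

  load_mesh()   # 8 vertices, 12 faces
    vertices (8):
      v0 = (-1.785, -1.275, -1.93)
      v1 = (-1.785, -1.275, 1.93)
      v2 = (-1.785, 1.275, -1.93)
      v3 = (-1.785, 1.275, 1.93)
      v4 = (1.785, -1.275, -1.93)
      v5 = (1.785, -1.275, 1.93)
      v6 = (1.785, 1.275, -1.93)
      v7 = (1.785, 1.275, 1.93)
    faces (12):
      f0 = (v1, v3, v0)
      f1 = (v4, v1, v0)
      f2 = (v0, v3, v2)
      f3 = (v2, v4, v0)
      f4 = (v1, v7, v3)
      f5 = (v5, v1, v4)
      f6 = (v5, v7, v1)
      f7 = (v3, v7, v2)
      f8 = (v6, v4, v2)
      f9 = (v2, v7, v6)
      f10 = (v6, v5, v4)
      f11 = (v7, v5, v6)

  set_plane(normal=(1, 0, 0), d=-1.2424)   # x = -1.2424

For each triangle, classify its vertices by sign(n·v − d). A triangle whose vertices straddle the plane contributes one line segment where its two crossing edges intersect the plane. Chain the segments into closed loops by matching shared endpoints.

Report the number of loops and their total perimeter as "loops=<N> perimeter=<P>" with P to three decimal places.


loops=1 perimeter=12.820

Straddling triangles (8 of 12):
  (v4,v1,v0) [+--] → (-1.2424, -1.275, 1.34332)–(-1.2424, -1.275, -1.93)  len=3.2733
  (v2,v4,v0) [-+-] → (-1.2424, 0.887429, -1.93)–(-1.2424, -1.275, -1.93)  len=2.1624
  (v1,v7,v3) [-+-] → (-1.2424, -0.887429, 1.93)–(-1.2424, 1.275, 1.93)  len=2.1624
  (v5,v1,v4) [+-+] → (-1.2424, -1.275, 1.93)–(-1.2424, -1.275, 1.34332)  len=0.5867
  (v5,v7,v1) [++-] → (-1.2424, -0.887429, 1.93)–(-1.2424, -1.275, 1.93)  len=0.3876
  (v3,v7,v2) [-+-] → (-1.2424, 1.275, 1.93)–(-1.2424, 1.275, -1.34332)  len=3.2733
  (v6,v4,v2) [++-] → (-1.2424, 0.887429, -1.93)–(-1.2424, 1.275, -1.93)  len=0.3876
  (v2,v7,v6) [-++] → (-1.2424, 1.275, -1.34332)–(-1.2424, 1.275, -1.93)  len=0.5867

Chained into 1 loop(s):
  loop 1: 8 segments, perimeter = 12.8200
Total perimeter = 12.820


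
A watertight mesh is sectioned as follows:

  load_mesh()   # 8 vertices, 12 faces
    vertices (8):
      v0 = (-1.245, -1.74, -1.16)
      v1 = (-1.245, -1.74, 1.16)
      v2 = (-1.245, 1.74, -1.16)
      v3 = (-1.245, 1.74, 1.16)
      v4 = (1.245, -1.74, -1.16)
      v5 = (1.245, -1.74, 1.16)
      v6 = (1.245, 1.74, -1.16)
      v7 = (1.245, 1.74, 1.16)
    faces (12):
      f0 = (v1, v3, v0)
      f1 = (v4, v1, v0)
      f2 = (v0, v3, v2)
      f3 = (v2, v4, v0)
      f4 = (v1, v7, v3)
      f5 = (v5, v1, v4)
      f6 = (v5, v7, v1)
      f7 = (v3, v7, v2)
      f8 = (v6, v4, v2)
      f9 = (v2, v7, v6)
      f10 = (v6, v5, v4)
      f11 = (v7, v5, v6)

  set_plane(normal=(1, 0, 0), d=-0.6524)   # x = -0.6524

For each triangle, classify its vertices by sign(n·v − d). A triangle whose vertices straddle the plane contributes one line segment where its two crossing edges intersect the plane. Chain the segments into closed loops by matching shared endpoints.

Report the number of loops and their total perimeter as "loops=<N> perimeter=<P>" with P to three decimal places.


loops=1 perimeter=11.600

Straddling triangles (8 of 12):
  (v4,v1,v0) [+--] → (-0.6524, -1.74, 0.607859)–(-0.6524, -1.74, -1.16)  len=1.7679
  (v2,v4,v0) [-+-] → (-0.6524, 0.911788, -1.16)–(-0.6524, -1.74, -1.16)  len=2.6518
  (v1,v7,v3) [-+-] → (-0.6524, -0.911788, 1.16)–(-0.6524, 1.74, 1.16)  len=2.6518
  (v5,v1,v4) [+-+] → (-0.6524, -1.74, 1.16)–(-0.6524, -1.74, 0.607859)  len=0.5521
  (v5,v7,v1) [++-] → (-0.6524, -0.911788, 1.16)–(-0.6524, -1.74, 1.16)  len=0.8282
  (v3,v7,v2) [-+-] → (-0.6524, 1.74, 1.16)–(-0.6524, 1.74, -0.607859)  len=1.7679
  (v6,v4,v2) [++-] → (-0.6524, 0.911788, -1.16)–(-0.6524, 1.74, -1.16)  len=0.8282
  (v2,v7,v6) [-++] → (-0.6524, 1.74, -0.607859)–(-0.6524, 1.74, -1.16)  len=0.5521

Chained into 1 loop(s):
  loop 1: 8 segments, perimeter = 11.6000
Total perimeter = 11.600


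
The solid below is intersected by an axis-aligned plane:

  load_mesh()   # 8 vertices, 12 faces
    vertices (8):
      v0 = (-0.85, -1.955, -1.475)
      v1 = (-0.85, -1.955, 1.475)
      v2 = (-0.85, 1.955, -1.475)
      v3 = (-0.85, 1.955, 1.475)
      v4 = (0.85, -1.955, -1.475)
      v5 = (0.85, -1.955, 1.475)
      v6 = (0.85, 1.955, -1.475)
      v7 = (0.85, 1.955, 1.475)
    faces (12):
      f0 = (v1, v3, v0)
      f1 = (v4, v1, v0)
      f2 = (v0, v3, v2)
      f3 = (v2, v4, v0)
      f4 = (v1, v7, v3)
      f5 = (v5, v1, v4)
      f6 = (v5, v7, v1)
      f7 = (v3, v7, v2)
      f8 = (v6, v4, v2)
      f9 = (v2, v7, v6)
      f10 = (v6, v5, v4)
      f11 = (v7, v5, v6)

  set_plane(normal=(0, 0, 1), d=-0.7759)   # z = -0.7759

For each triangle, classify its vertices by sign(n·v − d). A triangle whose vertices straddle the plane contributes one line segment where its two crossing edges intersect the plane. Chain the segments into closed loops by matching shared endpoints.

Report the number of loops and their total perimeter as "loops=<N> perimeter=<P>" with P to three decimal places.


loops=1 perimeter=11.220

Straddling triangles (8 of 12):
  (v1,v3,v0) [++-] → (-0.85, -1.0284, -0.7759)–(-0.85, -1.955, -0.7759)  len=0.9266
  (v4,v1,v0) [-+-] → (0.447129, -1.955, -0.7759)–(-0.85, -1.955, -0.7759)  len=1.2971
  (v0,v3,v2) [-+-] → (-0.85, -1.0284, -0.7759)–(-0.85, 1.955, -0.7759)  len=2.9834
  (v5,v1,v4) [++-] → (0.447129, -1.955, -0.7759)–(0.85, -1.955, -0.7759)  len=0.4029
  (v3,v7,v2) [++-] → (-0.447129, 1.955, -0.7759)–(-0.85, 1.955, -0.7759)  len=0.4029
  (v2,v7,v6) [-+-] → (-0.447129, 1.955, -0.7759)–(0.85, 1.955, -0.7759)  len=1.2971
  (v6,v5,v4) [-+-] → (0.85, 1.0284, -0.7759)–(0.85, -1.955, -0.7759)  len=2.9834
  (v7,v5,v6) [++-] → (0.85, 1.0284, -0.7759)–(0.85, 1.955, -0.7759)  len=0.9266

Chained into 1 loop(s):
  loop 1: 8 segments, perimeter = 11.2200
Total perimeter = 11.220


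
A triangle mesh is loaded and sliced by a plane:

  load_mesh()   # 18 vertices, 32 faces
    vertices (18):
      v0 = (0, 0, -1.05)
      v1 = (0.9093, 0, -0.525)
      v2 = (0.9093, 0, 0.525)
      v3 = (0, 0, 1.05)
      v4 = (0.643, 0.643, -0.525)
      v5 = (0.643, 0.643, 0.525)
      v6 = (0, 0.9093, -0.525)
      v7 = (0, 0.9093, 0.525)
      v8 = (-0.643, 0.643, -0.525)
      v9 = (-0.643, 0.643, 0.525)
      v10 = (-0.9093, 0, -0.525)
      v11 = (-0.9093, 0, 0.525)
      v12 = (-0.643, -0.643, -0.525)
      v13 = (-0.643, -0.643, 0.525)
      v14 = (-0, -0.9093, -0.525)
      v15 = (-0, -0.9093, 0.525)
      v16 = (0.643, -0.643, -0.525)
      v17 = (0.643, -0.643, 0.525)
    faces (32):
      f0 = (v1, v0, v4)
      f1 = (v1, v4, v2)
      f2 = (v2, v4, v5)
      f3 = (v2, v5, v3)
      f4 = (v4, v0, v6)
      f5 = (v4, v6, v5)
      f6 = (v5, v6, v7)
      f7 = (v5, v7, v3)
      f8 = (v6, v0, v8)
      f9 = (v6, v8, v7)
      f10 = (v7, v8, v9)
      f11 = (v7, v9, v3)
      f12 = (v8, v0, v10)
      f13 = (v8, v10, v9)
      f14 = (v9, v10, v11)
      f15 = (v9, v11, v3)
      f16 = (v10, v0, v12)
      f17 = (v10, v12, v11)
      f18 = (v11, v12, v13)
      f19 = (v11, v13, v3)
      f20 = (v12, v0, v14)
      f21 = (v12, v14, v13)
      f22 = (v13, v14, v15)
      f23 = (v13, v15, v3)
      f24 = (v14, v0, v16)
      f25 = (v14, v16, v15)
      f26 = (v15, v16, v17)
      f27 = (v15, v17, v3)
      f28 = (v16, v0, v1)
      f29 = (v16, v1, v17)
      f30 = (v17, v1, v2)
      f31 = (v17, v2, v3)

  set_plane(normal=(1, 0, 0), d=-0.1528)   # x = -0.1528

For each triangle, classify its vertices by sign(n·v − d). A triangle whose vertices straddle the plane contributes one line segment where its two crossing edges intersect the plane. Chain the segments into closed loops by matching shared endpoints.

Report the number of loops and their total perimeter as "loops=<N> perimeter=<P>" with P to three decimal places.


loops=1 perimeter=5.930

Straddling triangles (12 of 32):
  (v6,v0,v8) [++-] → (-0.1528, 0.1528, -0.925241)–(-0.1528, 0.846018, -0.525)  len=0.8005
  (v6,v8,v7) [+-+] → (-0.1528, 0.846018, -0.525)–(-0.1528, 0.846018, 0.275482)  len=0.8005
  (v7,v8,v9) [+--] → (-0.1528, 0.846018, 0.275482)–(-0.1528, 0.846018, 0.525)  len=0.2495
  (v7,v9,v3) [+-+] → (-0.1528, 0.846018, 0.525)–(-0.1528, 0.1528, 0.925241)  len=0.8005
  (v8,v0,v10) [-+-] → (-0.1528, 0.1528, -0.925241)–(-0.1528, 0, -0.961778)  len=0.1571
  (v9,v11,v3) [--+] → (-0.1528, 0, 0.961778)–(-0.1528, 0.1528, 0.925241)  len=0.1571
  (v10,v0,v12) [-+-] → (-0.1528, 0, -0.961778)–(-0.1528, -0.1528, -0.925241)  len=0.1571
  (v11,v13,v3) [--+] → (-0.1528, -0.1528, 0.925241)–(-0.1528, 0, 0.961778)  len=0.1571
  (v12,v0,v14) [-++] → (-0.1528, -0.1528, -0.925241)–(-0.1528, -0.846018, -0.525)  len=0.8005
  (v12,v14,v13) [-+-] → (-0.1528, -0.846018, -0.525)–(-0.1528, -0.846018, -0.275482)  len=0.2495
  (v13,v14,v15) [-++] → (-0.1528, -0.846018, -0.275482)–(-0.1528, -0.846018, 0.525)  len=0.8005
  (v13,v15,v3) [-++] → (-0.1528, -0.846018, 0.525)–(-0.1528, -0.1528, 0.925241)  len=0.8005

Chained into 1 loop(s):
  loop 1: 12 segments, perimeter = 5.9303
Total perimeter = 5.930


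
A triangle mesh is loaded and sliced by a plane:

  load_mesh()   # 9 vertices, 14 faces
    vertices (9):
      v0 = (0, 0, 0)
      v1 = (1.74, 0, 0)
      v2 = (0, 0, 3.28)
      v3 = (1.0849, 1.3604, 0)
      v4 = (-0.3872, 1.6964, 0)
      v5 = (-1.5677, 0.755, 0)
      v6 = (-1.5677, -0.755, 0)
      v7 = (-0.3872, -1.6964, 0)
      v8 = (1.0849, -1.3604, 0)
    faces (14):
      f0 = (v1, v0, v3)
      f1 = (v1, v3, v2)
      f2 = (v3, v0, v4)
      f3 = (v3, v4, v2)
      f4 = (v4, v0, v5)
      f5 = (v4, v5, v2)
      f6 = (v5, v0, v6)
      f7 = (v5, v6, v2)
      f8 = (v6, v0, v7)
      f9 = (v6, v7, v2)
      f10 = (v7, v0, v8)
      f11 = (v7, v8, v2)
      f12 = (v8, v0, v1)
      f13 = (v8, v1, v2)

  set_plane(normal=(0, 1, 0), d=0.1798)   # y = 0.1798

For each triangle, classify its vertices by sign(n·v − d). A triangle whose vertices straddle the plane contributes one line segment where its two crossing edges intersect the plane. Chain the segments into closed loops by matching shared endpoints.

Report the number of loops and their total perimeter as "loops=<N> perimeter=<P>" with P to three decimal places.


loops=1 perimeter=9.963

Straddling triangles (8 of 14):
  (v1,v0,v3) [--+] → (0.143388, 0.1798, 0)–(1.65342, 0.1798, 0)  len=1.5100
  (v1,v3,v2) [-+-] → (1.65342, 0.1798, 0)–(0.143388, 0.1798, 2.84649)  len=3.2222
  (v3,v0,v4) [+-+] → (0.143388, 0.1798, 0)–(-0.041039, 0.1798, 0)  len=0.1844
  (v3,v4,v2) [++-] → (-0.041039, 0.1798, 2.93236)–(0.143388, 0.1798, 2.84649)  len=0.2034
  (v4,v0,v5) [+-+] → (-0.041039, 0.1798, 0)–(-0.373341, 0.1798, 0)  len=0.3323
  (v4,v5,v2) [++-] → (-0.373341, 0.1798, 2.49888)–(-0.041039, 0.1798, 2.93236)  len=0.5462
  (v5,v0,v6) [+--] → (-0.373341, 0.1798, 0)–(-1.5677, 0.1798, 0)  len=1.1944
  (v5,v6,v2) [+--] → (-1.5677, 0.1798, 0)–(-0.373341, 0.1798, 2.49888)  len=2.7696

Chained into 1 loop(s):
  loop 1: 8 segments, perimeter = 9.9626
Total perimeter = 9.963


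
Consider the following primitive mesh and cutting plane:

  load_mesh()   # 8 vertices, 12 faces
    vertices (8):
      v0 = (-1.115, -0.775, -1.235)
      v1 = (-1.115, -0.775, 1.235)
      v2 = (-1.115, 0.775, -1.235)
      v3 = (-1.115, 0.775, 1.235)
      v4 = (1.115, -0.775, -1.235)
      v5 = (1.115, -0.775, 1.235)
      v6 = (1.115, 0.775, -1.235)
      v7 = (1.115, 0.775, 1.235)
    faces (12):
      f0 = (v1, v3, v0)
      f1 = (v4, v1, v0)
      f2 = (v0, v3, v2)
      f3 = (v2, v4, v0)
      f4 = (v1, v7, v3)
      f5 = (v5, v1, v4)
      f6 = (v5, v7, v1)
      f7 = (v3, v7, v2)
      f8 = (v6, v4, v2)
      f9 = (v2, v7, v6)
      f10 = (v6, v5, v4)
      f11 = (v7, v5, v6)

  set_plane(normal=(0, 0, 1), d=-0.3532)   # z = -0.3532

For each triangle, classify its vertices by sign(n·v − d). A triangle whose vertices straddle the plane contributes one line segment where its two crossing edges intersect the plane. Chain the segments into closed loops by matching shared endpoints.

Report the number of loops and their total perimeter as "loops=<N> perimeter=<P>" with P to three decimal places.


Straddling triangles (8 of 12):
  (v1,v3,v0) [++-] → (-1.115, -0.221644, -0.3532)–(-1.115, -0.775, -0.3532)  len=0.5534
  (v4,v1,v0) [-+-] → (0.318881, -0.775, -0.3532)–(-1.115, -0.775, -0.3532)  len=1.4339
  (v0,v3,v2) [-+-] → (-1.115, -0.221644, -0.3532)–(-1.115, 0.775, -0.3532)  len=0.9966
  (v5,v1,v4) [++-] → (0.318881, -0.775, -0.3532)–(1.115, -0.775, -0.3532)  len=0.7961
  (v3,v7,v2) [++-] → (-0.318881, 0.775, -0.3532)–(-1.115, 0.775, -0.3532)  len=0.7961
  (v2,v7,v6) [-+-] → (-0.318881, 0.775, -0.3532)–(1.115, 0.775, -0.3532)  len=1.4339
  (v6,v5,v4) [-+-] → (1.115, 0.221644, -0.3532)–(1.115, -0.775, -0.3532)  len=0.9966
  (v7,v5,v6) [++-] → (1.115, 0.221644, -0.3532)–(1.115, 0.775, -0.3532)  len=0.5534

Chained into 1 loop(s):
  loop 1: 8 segments, perimeter = 7.5600
Total perimeter = 7.560

loops=1 perimeter=7.560


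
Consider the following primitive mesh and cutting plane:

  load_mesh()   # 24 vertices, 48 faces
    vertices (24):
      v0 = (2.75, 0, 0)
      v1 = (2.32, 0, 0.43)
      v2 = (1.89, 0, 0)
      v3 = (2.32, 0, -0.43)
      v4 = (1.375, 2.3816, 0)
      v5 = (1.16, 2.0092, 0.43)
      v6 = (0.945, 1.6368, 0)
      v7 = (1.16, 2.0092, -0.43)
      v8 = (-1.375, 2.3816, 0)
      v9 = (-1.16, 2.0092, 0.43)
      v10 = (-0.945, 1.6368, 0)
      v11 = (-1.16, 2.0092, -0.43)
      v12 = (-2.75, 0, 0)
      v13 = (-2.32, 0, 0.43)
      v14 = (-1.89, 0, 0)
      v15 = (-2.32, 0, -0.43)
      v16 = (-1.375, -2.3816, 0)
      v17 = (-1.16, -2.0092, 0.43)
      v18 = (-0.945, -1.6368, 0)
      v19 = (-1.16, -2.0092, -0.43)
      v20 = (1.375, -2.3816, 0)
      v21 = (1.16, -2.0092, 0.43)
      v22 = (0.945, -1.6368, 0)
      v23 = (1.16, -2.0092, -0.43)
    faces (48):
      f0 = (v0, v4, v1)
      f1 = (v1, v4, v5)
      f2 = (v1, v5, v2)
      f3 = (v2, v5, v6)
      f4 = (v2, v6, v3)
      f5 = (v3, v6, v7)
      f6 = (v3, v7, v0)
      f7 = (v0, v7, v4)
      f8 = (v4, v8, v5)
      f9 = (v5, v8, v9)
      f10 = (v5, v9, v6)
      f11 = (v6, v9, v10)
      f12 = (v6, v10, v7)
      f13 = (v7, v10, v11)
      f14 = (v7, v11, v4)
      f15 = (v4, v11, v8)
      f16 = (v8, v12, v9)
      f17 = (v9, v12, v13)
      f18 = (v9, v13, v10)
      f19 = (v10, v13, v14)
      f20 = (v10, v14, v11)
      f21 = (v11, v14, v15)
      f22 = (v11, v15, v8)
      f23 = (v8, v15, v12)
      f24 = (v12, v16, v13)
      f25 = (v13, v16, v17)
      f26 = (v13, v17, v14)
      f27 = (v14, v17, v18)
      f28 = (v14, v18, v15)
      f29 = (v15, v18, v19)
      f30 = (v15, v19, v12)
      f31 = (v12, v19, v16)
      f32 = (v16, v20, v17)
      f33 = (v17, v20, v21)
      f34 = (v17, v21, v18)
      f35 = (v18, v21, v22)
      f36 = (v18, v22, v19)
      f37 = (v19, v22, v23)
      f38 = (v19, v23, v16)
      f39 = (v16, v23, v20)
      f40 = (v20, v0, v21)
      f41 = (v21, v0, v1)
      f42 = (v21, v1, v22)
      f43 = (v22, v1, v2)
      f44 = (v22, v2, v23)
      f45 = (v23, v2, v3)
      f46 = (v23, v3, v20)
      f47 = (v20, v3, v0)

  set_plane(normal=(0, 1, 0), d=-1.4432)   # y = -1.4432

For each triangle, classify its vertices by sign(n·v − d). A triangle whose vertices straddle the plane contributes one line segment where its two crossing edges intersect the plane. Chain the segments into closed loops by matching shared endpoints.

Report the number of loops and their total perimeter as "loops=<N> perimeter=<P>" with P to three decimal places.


loops=2 perimeter=4.865

Straddling triangles (16 of 48):
  (v12,v16,v13) [+-+] → (-1.91678, -1.4432, 0)–(-1.74735, -1.4432, 0.169429)  len=0.2396
  (v13,v16,v17) [+--] → (-1.74735, -1.4432, 0.169429)–(-1.48678, -1.4432, 0.43)  len=0.3685
  (v13,v17,v14) [+-+] → (-1.48678, -1.4432, 0.43)–(-1.36564, -1.4432, 0.308867)  len=0.1713
  (v14,v17,v18) [+--] → (-1.36564, -1.4432, 0.308867)–(-1.05677, -1.4432, 0)  len=0.4368
  (v14,v18,v15) [+-+] → (-1.05677, -1.4432, 0)–(-1.10763, -1.4432, -0.0508602)  len=0.0719
  (v15,v18,v19) [+--] → (-1.10763, -1.4432, -0.0508602)–(-1.48678, -1.4432, -0.43)  len=0.5362
  (v15,v19,v12) [+-+] → (-1.48678, -1.4432, -0.43)–(-1.60791, -1.4432, -0.308867)  len=0.1713
  (v12,v19,v16) [+--] → (-1.60791, -1.4432, -0.308867)–(-1.91678, -1.4432, 0)  len=0.4368
  (v20,v0,v21) [-+-] → (1.91678, -1.4432, 0)–(1.60791, -1.4432, 0.308867)  len=0.4368
  (v21,v0,v1) [-++] → (1.60791, -1.4432, 0.308867)–(1.48678, -1.4432, 0.43)  len=0.1713
  (v21,v1,v22) [-+-] → (1.48678, -1.4432, 0.43)–(1.10763, -1.4432, 0.0508602)  len=0.5362
  (v22,v1,v2) [-++] → (1.10763, -1.4432, 0.0508602)–(1.05677, -1.4432, 0)  len=0.0719
  (v22,v2,v23) [-+-] → (1.05677, -1.4432, 0)–(1.36564, -1.4432, -0.308867)  len=0.4368
  (v23,v2,v3) [-++] → (1.36564, -1.4432, -0.308867)–(1.48678, -1.4432, -0.43)  len=0.1713
  (v23,v3,v20) [-+-] → (1.48678, -1.4432, -0.43)–(1.74735, -1.4432, -0.169429)  len=0.3685
  (v20,v3,v0) [-++] → (1.74735, -1.4432, -0.169429)–(1.91678, -1.4432, 0)  len=0.2396

Chained into 2 loop(s):
  loop 1: 8 segments, perimeter = 2.4325
  loop 2: 8 segments, perimeter = 2.4325
Total perimeter = 4.865


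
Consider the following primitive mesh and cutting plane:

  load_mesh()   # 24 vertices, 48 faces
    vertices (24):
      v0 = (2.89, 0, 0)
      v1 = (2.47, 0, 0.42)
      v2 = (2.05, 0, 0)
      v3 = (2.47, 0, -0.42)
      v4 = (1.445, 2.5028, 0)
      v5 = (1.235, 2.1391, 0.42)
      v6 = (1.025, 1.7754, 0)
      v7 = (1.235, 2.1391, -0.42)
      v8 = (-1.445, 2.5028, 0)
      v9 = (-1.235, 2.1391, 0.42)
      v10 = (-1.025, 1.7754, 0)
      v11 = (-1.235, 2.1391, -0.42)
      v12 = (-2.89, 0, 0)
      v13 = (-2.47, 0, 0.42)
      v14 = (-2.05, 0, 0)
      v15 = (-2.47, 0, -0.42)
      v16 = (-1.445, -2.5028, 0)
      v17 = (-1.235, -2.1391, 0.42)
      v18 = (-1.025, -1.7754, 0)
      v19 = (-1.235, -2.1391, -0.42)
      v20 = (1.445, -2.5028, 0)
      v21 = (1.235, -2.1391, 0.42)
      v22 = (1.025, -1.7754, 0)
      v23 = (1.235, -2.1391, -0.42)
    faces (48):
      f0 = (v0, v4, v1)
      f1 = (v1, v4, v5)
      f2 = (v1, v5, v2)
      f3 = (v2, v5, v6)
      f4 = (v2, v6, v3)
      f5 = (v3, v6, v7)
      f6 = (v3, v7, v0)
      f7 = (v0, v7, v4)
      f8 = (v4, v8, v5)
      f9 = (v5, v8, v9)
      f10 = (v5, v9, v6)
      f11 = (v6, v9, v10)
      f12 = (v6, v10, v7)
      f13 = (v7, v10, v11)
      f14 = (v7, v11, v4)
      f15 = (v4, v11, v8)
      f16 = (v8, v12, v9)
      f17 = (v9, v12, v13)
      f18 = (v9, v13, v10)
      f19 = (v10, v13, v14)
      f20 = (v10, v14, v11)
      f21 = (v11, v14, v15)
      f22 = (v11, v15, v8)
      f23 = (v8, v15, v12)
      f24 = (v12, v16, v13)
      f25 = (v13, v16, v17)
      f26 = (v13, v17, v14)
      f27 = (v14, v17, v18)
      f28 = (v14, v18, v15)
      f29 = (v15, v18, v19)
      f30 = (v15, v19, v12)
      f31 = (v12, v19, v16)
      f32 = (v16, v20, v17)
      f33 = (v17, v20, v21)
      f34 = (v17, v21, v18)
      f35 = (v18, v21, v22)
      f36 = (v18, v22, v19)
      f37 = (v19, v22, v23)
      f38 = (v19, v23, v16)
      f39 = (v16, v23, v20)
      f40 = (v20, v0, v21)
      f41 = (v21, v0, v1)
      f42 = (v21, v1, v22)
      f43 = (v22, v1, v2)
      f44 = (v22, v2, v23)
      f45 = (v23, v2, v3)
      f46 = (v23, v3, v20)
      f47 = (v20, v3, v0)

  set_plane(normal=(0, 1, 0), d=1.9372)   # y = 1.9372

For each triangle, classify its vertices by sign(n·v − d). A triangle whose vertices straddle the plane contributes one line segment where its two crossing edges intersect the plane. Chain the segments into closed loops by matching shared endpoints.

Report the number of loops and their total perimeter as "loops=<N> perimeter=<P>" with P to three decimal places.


loops=1 perimeter=8.168

Straddling triangles (18 of 48):
  (v0,v4,v1) [-+-] → (1.77155, 1.9372, 0)–(1.67664, 1.9372, 0.0949145)  len=0.1342
  (v1,v4,v5) [-++] → (1.67664, 1.9372, 0.0949145)–(1.35157, 1.9372, 0.42)  len=0.4597
  (v1,v5,v2) [-+-] → (1.35157, 1.9372, 0.42)–(1.31192, 1.9372, 0.380358)  len=0.0561
  (v2,v5,v6) [-+-] → (1.31192, 1.9372, 0.380358)–(1.11842, 1.9372, 0.186846)  len=0.2737
  (v3,v6,v7) [--+] → (1.11842, 1.9372, -0.186846)–(1.35157, 1.9372, -0.42)  len=0.3297
  (v3,v7,v0) [-+-] → (1.35157, 1.9372, -0.42)–(1.39121, 1.9372, -0.380358)  len=0.0561
  (v0,v7,v4) [-++] → (1.39121, 1.9372, -0.380358)–(1.77155, 1.9372, 0)  len=0.5379
  (v5,v9,v6) [++-] → (0.0195889, 1.9372, 0.186846)–(1.11842, 1.9372, 0.186846)  len=1.0988
  (v6,v9,v10) [-+-] → (0.0195889, 1.9372, 0.186846)–(-1.11842, 1.9372, 0.186846)  len=1.1380
  (v6,v10,v7) [--+] → (-0.0195889, 1.9372, -0.186846)–(1.11842, 1.9372, -0.186846)  len=1.1380
  (v7,v10,v11) [+-+] → (-0.0195889, 1.9372, -0.186846)–(-1.11842, 1.9372, -0.186846)  len=1.0988
  (v8,v12,v9) [+-+] → (-1.77155, 1.9372, 0)–(-1.39121, 1.9372, 0.380358)  len=0.5379
  (v9,v12,v13) [+--] → (-1.39121, 1.9372, 0.380358)–(-1.35157, 1.9372, 0.42)  len=0.0561
  (v9,v13,v10) [+--] → (-1.35157, 1.9372, 0.42)–(-1.11842, 1.9372, 0.186846)  len=0.3297
  (v10,v14,v11) [--+] → (-1.31192, 1.9372, -0.380358)–(-1.11842, 1.9372, -0.186846)  len=0.2737
  (v11,v14,v15) [+--] → (-1.31192, 1.9372, -0.380358)–(-1.35157, 1.9372, -0.42)  len=0.0561
  (v11,v15,v8) [+-+] → (-1.35157, 1.9372, -0.42)–(-1.67664, 1.9372, -0.0949145)  len=0.4597
  (v8,v15,v12) [+--] → (-1.67664, 1.9372, -0.0949145)–(-1.77155, 1.9372, 0)  len=0.1342

Chained into 1 loop(s):
  loop 1: 18 segments, perimeter = 8.1684
Total perimeter = 8.168


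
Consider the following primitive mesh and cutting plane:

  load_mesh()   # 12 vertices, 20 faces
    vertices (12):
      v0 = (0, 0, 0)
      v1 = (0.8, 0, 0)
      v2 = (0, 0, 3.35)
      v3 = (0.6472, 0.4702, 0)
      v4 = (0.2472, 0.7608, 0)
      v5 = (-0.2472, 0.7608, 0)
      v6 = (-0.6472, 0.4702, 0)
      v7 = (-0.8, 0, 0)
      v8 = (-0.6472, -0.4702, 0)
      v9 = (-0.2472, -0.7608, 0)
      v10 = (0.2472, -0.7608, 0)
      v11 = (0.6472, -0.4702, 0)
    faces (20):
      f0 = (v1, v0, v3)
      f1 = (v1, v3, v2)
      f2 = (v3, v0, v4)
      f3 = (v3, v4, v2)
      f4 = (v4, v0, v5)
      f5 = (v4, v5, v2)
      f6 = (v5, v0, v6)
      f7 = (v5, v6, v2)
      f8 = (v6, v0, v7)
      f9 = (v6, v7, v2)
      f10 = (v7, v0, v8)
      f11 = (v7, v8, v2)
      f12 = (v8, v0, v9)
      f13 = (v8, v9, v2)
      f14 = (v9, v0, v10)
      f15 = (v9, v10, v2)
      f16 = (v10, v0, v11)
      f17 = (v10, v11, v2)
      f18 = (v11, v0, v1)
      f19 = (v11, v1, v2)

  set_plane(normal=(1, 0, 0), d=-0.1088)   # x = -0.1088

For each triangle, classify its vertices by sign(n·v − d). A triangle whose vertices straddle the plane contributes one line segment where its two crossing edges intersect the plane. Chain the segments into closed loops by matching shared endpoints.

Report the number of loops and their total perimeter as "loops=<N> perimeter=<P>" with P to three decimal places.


loops=1 perimeter=7.528

Straddling triangles (12 of 20):
  (v4,v0,v5) [++-] → (-0.1088, 0.33485, 0)–(-0.1088, 0.7608, 0)  len=0.4259
  (v4,v5,v2) [+-+] → (-0.1088, 0.7608, 0)–(-0.1088, 0.33485, 1.87557)  len=1.9233
  (v5,v0,v6) [-+-] → (-0.1088, 0.33485, 0)–(-0.1088, 0.0790447, 0)  len=0.2558
  (v5,v6,v2) [--+] → (-0.1088, 0.0790447, 2.78684)–(-0.1088, 0.33485, 1.87557)  len=0.9465
  (v6,v0,v7) [-+-] → (-0.1088, 0.0790447, 0)–(-0.1088, 0, 0)  len=0.0790
  (v6,v7,v2) [--+] → (-0.1088, 0, 2.8944)–(-0.1088, 0.0790447, 2.78684)  len=0.1335
  (v7,v0,v8) [-+-] → (-0.1088, 0, 0)–(-0.1088, -0.0790447, 0)  len=0.0790
  (v7,v8,v2) [--+] → (-0.1088, -0.0790447, 2.78684)–(-0.1088, 0, 2.8944)  len=0.1335
  (v8,v0,v9) [-+-] → (-0.1088, -0.0790447, 0)–(-0.1088, -0.33485, 0)  len=0.2558
  (v8,v9,v2) [--+] → (-0.1088, -0.33485, 1.87557)–(-0.1088, -0.0790447, 2.78684)  len=0.9465
  (v9,v0,v10) [-++] → (-0.1088, -0.33485, 0)–(-0.1088, -0.7608, 0)  len=0.4259
  (v9,v10,v2) [-++] → (-0.1088, -0.7608, 0)–(-0.1088, -0.33485, 1.87557)  len=1.9233

Chained into 1 loop(s):
  loop 1: 12 segments, perimeter = 7.5282
Total perimeter = 7.528


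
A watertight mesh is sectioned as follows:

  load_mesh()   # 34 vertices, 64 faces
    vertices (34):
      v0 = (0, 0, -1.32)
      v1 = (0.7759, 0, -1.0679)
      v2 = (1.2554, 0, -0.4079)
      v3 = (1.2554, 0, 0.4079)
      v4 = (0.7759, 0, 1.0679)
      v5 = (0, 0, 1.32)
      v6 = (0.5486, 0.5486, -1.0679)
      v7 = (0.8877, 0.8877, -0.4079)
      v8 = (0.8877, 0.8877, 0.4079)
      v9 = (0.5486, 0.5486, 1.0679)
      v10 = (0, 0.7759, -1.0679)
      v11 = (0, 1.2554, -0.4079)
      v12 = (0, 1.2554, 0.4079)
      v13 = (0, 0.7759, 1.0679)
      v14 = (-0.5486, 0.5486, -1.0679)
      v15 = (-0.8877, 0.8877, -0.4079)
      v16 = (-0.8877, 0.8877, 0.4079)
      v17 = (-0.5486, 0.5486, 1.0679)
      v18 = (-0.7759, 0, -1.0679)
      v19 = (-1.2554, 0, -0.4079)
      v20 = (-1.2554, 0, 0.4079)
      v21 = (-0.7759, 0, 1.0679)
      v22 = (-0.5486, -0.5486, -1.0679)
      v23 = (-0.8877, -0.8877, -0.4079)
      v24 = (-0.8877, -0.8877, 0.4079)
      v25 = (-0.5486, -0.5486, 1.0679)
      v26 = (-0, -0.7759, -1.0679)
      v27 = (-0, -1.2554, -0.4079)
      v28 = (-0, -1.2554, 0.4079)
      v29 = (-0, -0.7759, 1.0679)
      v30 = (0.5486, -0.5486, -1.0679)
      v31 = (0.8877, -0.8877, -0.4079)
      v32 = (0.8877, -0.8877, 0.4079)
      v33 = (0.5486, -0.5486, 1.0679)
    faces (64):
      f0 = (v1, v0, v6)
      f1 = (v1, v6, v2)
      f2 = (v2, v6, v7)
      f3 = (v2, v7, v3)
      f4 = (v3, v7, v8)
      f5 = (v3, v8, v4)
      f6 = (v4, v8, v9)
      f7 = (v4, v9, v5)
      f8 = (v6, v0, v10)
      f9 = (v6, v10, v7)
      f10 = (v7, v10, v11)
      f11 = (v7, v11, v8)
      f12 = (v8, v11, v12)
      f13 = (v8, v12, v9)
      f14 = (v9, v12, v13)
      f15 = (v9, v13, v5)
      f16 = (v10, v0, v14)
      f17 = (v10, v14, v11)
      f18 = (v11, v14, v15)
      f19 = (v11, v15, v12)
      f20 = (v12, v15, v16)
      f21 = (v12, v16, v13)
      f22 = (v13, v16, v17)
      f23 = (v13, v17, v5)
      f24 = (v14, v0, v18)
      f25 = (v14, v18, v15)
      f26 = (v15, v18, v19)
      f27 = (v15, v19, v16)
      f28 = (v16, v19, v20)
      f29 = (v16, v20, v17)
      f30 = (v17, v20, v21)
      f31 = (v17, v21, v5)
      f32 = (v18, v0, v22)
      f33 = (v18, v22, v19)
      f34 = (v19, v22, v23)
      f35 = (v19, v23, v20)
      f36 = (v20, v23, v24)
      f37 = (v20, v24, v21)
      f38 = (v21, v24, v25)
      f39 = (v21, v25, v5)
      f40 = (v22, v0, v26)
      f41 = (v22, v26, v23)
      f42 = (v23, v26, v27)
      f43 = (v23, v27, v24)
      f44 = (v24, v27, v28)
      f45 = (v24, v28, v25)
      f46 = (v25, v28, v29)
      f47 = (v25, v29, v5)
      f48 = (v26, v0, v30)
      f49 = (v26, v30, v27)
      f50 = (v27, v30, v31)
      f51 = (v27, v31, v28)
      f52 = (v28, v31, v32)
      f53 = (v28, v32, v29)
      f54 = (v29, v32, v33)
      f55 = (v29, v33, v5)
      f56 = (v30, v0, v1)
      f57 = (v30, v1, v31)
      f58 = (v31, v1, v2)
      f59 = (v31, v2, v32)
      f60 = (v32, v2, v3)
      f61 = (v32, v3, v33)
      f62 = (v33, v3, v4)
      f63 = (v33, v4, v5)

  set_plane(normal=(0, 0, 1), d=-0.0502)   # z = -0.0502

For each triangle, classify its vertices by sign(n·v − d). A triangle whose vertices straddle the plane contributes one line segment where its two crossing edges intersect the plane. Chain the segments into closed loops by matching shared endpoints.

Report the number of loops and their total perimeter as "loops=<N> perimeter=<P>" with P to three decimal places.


loops=1 perimeter=7.687

Straddling triangles (16 of 64):
  (v2,v7,v3) [--+] → (1.04892, 0.498474, -0.0502)–(1.2554, 0, -0.0502)  len=0.5395
  (v3,v7,v8) [+-+] → (1.04892, 0.498474, -0.0502)–(0.8877, 0.8877, -0.0502)  len=0.4213
  (v7,v11,v8) [--+] → (0.389226, 1.09418, -0.0502)–(0.8877, 0.8877, -0.0502)  len=0.5395
  (v8,v11,v12) [+-+] → (0.389226, 1.09418, -0.0502)–(0, 1.2554, -0.0502)  len=0.4213
  (v11,v15,v12) [--+] → (-0.498474, 1.04892, -0.0502)–(0, 1.2554, -0.0502)  len=0.5395
  (v12,v15,v16) [+-+] → (-0.498474, 1.04892, -0.0502)–(-0.8877, 0.8877, -0.0502)  len=0.4213
  (v15,v19,v16) [--+] → (-1.09418, 0.389226, -0.0502)–(-0.8877, 0.8877, -0.0502)  len=0.5395
  (v16,v19,v20) [+-+] → (-1.09418, 0.389226, -0.0502)–(-1.2554, 0, -0.0502)  len=0.4213
  (v19,v23,v20) [--+] → (-1.04892, -0.498474, -0.0502)–(-1.2554, 0, -0.0502)  len=0.5395
  (v20,v23,v24) [+-+] → (-1.04892, -0.498474, -0.0502)–(-0.8877, -0.8877, -0.0502)  len=0.4213
  (v23,v27,v24) [--+] → (-0.389226, -1.09418, -0.0502)–(-0.8877, -0.8877, -0.0502)  len=0.5395
  (v24,v27,v28) [+-+] → (-0.389226, -1.09418, -0.0502)–(0, -1.2554, -0.0502)  len=0.4213
  (v27,v31,v28) [--+] → (0.498474, -1.04892, -0.0502)–(0, -1.2554, -0.0502)  len=0.5395
  (v28,v31,v32) [+-+] → (0.498474, -1.04892, -0.0502)–(0.8877, -0.8877, -0.0502)  len=0.4213
  (v31,v2,v32) [--+] → (1.09418, -0.389226, -0.0502)–(0.8877, -0.8877, -0.0502)  len=0.5395
  (v32,v2,v3) [+-+] → (1.09418, -0.389226, -0.0502)–(1.2554, 0, -0.0502)  len=0.4213

Chained into 1 loop(s):
  loop 1: 16 segments, perimeter = 7.6867
Total perimeter = 7.687


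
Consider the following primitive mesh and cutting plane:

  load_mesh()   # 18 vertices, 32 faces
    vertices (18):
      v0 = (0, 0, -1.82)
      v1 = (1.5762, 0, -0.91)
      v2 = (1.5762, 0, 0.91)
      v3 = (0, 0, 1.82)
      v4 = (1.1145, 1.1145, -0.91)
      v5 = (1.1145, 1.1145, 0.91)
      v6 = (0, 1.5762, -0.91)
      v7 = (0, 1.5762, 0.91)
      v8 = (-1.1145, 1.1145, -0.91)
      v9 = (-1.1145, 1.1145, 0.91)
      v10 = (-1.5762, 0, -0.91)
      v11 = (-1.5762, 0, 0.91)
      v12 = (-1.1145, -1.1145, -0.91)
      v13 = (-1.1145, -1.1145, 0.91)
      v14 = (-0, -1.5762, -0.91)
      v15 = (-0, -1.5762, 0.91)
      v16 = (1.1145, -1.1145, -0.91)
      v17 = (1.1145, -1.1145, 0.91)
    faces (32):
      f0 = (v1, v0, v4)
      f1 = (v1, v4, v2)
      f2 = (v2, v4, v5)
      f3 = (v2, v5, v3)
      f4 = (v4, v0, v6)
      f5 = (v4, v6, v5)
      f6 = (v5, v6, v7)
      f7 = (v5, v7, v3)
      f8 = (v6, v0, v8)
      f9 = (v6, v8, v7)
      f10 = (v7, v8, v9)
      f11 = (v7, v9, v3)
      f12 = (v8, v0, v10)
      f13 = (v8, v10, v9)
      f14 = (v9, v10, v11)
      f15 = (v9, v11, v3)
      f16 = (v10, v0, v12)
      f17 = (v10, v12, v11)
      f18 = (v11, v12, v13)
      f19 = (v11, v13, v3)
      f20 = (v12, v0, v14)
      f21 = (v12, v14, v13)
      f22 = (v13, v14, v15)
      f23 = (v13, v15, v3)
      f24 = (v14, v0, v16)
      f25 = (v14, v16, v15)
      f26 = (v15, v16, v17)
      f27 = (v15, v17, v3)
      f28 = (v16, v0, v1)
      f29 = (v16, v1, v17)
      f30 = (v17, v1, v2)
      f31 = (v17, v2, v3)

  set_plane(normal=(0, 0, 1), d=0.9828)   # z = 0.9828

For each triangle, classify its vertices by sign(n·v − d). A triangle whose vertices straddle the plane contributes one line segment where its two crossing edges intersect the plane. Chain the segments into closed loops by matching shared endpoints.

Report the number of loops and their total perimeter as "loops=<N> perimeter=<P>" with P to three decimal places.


Straddling triangles (8 of 32):
  (v2,v5,v3) [--+] → (1.02534, 1.02534, 0.9828)–(1.4501, 0, 0.9828)  len=1.1098
  (v5,v7,v3) [--+] → (0, 1.4501, 0.9828)–(1.02534, 1.02534, 0.9828)  len=1.1098
  (v7,v9,v3) [--+] → (-1.02534, 1.02534, 0.9828)–(0, 1.4501, 0.9828)  len=1.1098
  (v9,v11,v3) [--+] → (-1.4501, 0, 0.9828)–(-1.02534, 1.02534, 0.9828)  len=1.1098
  (v11,v13,v3) [--+] → (-1.02534, -1.02534, 0.9828)–(-1.4501, 0, 0.9828)  len=1.1098
  (v13,v15,v3) [--+] → (0, -1.4501, 0.9828)–(-1.02534, -1.02534, 0.9828)  len=1.1098
  (v15,v17,v3) [--+] → (1.02534, -1.02534, 0.9828)–(0, -1.4501, 0.9828)  len=1.1098
  (v17,v2,v3) [--+] → (1.4501, 0, 0.9828)–(1.02534, -1.02534, 0.9828)  len=1.1098

Chained into 1 loop(s):
  loop 1: 8 segments, perimeter = 8.8787
Total perimeter = 8.879

loops=1 perimeter=8.879


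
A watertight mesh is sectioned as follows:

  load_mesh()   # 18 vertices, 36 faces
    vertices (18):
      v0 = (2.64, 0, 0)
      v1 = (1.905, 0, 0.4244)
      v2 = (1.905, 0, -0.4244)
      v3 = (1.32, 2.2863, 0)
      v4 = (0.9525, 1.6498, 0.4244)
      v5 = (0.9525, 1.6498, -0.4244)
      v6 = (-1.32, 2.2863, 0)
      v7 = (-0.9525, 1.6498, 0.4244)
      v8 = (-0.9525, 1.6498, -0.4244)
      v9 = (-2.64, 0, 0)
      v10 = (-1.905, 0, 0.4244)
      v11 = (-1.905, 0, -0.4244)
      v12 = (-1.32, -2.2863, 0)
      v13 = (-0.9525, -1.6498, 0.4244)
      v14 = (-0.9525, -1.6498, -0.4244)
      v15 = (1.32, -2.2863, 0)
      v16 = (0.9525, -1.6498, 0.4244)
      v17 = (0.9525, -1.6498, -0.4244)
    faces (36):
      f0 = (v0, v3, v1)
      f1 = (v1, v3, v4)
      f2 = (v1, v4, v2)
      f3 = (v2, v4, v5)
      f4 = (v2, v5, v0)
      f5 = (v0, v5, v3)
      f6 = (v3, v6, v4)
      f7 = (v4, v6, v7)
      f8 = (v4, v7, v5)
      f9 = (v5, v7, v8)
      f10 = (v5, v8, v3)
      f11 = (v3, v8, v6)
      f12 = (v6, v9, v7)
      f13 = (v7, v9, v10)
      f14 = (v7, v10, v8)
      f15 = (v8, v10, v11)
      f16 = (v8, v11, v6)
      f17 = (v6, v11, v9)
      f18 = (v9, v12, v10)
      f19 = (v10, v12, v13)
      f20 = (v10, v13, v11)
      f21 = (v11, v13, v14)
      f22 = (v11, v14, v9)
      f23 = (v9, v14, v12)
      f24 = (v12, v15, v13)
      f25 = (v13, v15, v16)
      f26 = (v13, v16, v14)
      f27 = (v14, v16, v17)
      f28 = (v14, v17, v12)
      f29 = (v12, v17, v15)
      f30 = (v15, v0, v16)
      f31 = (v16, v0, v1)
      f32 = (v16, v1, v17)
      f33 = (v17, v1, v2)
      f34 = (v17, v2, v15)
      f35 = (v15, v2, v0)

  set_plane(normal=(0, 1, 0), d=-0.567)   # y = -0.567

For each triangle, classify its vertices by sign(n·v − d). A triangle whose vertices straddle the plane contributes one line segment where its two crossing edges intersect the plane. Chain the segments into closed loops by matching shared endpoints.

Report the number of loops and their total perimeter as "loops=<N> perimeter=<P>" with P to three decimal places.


loops=2 perimeter=5.092

Straddling triangles (12 of 36):
  (v9,v12,v10) [+-+] → (-2.31264, -0.567, 0)–(-1.75992, -0.567, 0.319149)  len=0.6382
  (v10,v12,v13) [+--] → (-1.75992, -0.567, 0.319149)–(-1.57765, -0.567, 0.4244)  len=0.2105
  (v10,v13,v11) [+-+] → (-1.57765, -0.567, 0.4244)–(-1.57765, -0.567, -0.132686)  len=0.5571
  (v11,v13,v14) [+--] → (-1.57765, -0.567, -0.132686)–(-1.57765, -0.567, -0.4244)  len=0.2917
  (v11,v14,v9) [+-+] → (-1.57765, -0.567, -0.4244)–(-2.06004, -0.567, -0.145857)  len=0.5570
  (v9,v14,v12) [+--] → (-2.06004, -0.567, -0.145857)–(-2.31264, -0.567, 0)  len=0.2917
  (v15,v0,v16) [-+-] → (2.31264, -0.567, 0)–(2.06004, -0.567, 0.145857)  len=0.2917
  (v16,v0,v1) [-++] → (2.06004, -0.567, 0.145857)–(1.57765, -0.567, 0.4244)  len=0.5570
  (v16,v1,v17) [-+-] → (1.57765, -0.567, 0.4244)–(1.57765, -0.567, 0.132686)  len=0.2917
  (v17,v1,v2) [-++] → (1.57765, -0.567, 0.132686)–(1.57765, -0.567, -0.4244)  len=0.5571
  (v17,v2,v15) [-+-] → (1.57765, -0.567, -0.4244)–(1.75992, -0.567, -0.319149)  len=0.2105
  (v15,v2,v0) [-++] → (1.75992, -0.567, -0.319149)–(2.31264, -0.567, 0)  len=0.6382

Chained into 2 loop(s):
  loop 1: 6 segments, perimeter = 2.5462
  loop 2: 6 segments, perimeter = 2.5462
Total perimeter = 5.092


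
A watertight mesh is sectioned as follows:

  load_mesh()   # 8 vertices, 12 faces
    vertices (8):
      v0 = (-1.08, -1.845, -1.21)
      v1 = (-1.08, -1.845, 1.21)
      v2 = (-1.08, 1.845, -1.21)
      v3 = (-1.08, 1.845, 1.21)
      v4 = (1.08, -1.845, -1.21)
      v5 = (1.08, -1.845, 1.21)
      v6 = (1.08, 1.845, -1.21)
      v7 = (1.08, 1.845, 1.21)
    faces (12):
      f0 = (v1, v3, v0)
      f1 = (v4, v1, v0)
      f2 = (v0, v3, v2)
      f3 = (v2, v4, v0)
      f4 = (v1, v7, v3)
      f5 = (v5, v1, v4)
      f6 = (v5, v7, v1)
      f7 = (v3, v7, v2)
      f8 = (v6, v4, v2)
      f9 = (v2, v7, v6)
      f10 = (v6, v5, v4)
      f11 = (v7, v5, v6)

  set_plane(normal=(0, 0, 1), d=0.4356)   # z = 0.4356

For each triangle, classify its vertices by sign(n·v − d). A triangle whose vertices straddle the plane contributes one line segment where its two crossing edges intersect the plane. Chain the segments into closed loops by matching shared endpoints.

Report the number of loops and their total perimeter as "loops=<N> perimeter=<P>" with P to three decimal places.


loops=1 perimeter=11.700

Straddling triangles (8 of 12):
  (v1,v3,v0) [++-] → (-1.08, 0.6642, 0.4356)–(-1.08, -1.845, 0.4356)  len=2.5092
  (v4,v1,v0) [-+-] → (-0.3888, -1.845, 0.4356)–(-1.08, -1.845, 0.4356)  len=0.6912
  (v0,v3,v2) [-+-] → (-1.08, 0.6642, 0.4356)–(-1.08, 1.845, 0.4356)  len=1.1808
  (v5,v1,v4) [++-] → (-0.3888, -1.845, 0.4356)–(1.08, -1.845, 0.4356)  len=1.4688
  (v3,v7,v2) [++-] → (0.3888, 1.845, 0.4356)–(-1.08, 1.845, 0.4356)  len=1.4688
  (v2,v7,v6) [-+-] → (0.3888, 1.845, 0.4356)–(1.08, 1.845, 0.4356)  len=0.6912
  (v6,v5,v4) [-+-] → (1.08, -0.6642, 0.4356)–(1.08, -1.845, 0.4356)  len=1.1808
  (v7,v5,v6) [++-] → (1.08, -0.6642, 0.4356)–(1.08, 1.845, 0.4356)  len=2.5092

Chained into 1 loop(s):
  loop 1: 8 segments, perimeter = 11.7000
Total perimeter = 11.700


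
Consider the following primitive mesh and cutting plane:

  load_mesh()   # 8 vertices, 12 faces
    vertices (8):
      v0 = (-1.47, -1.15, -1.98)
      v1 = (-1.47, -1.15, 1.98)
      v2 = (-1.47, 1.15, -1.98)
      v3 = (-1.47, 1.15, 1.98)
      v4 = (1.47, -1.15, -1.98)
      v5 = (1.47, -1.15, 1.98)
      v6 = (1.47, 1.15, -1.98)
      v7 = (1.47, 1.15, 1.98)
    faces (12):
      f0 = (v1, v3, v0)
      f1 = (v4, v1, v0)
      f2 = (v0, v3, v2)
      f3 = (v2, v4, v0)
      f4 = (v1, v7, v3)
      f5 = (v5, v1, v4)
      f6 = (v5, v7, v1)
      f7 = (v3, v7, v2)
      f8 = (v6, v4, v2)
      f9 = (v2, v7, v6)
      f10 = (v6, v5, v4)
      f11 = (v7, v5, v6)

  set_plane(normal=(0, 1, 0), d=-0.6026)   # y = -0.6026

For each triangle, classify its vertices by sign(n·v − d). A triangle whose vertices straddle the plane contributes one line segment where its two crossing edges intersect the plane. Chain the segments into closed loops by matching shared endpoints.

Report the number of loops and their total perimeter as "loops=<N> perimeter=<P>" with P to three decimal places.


Straddling triangles (8 of 12):
  (v1,v3,v0) [-+-] → (-1.47, -0.6026, 1.98)–(-1.47, -0.6026, -1.03752)  len=3.0175
  (v0,v3,v2) [-++] → (-1.47, -0.6026, -1.03752)–(-1.47, -0.6026, -1.98)  len=0.9425
  (v2,v4,v0) [+--] → (0.77028, -0.6026, -1.98)–(-1.47, -0.6026, -1.98)  len=2.2403
  (v1,v7,v3) [-++] → (-0.77028, -0.6026, 1.98)–(-1.47, -0.6026, 1.98)  len=0.6997
  (v5,v7,v1) [-+-] → (1.47, -0.6026, 1.98)–(-0.77028, -0.6026, 1.98)  len=2.2403
  (v6,v4,v2) [+-+] → (1.47, -0.6026, -1.98)–(0.77028, -0.6026, -1.98)  len=0.6997
  (v6,v5,v4) [+--] → (1.47, -0.6026, 1.03752)–(1.47, -0.6026, -1.98)  len=3.0175
  (v7,v5,v6) [+-+] → (1.47, -0.6026, 1.98)–(1.47, -0.6026, 1.03752)  len=0.9425

Chained into 1 loop(s):
  loop 1: 8 segments, perimeter = 13.8000
Total perimeter = 13.800

loops=1 perimeter=13.800


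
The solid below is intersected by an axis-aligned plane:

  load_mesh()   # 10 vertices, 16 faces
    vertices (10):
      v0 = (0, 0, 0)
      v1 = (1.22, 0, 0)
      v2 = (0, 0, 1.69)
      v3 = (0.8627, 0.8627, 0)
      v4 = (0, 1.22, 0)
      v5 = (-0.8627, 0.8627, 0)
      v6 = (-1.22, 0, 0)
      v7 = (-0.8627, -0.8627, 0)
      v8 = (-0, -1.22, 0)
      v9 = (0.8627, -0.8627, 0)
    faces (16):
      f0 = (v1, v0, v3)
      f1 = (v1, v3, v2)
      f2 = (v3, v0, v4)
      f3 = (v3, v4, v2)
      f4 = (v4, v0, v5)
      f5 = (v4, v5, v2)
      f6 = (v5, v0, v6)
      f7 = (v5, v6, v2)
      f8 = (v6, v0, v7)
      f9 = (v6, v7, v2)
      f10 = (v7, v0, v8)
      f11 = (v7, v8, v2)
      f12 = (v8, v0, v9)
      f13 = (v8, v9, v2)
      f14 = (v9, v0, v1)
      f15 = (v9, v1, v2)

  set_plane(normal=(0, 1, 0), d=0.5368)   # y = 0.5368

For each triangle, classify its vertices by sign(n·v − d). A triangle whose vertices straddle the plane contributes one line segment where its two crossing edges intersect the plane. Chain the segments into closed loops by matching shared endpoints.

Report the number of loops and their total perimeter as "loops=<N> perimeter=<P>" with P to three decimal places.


Straddling triangles (8 of 16):
  (v1,v0,v3) [--+] → (0.5368, 0.5368, 0)–(0.997676, 0.5368, 0)  len=0.4609
  (v1,v3,v2) [-+-] → (0.997676, 0.5368, 0)–(0.5368, 0.5368, 0.638427)  len=0.7874
  (v3,v0,v4) [+-+] → (0.5368, 0.5368, 0)–(0, 0.5368, 0)  len=0.5368
  (v3,v4,v2) [++-] → (0, 0.5368, 0.9464)–(0.5368, 0.5368, 0.638427)  len=0.6189
  (v4,v0,v5) [+-+] → (0, 0.5368, 0)–(-0.5368, 0.5368, 0)  len=0.5368
  (v4,v5,v2) [++-] → (-0.5368, 0.5368, 0.638427)–(0, 0.5368, 0.9464)  len=0.6189
  (v5,v0,v6) [+--] → (-0.5368, 0.5368, 0)–(-0.997676, 0.5368, 0)  len=0.4609
  (v5,v6,v2) [+--] → (-0.997676, 0.5368, 0)–(-0.5368, 0.5368, 0.638427)  len=0.7874

Chained into 1 loop(s):
  loop 1: 8 segments, perimeter = 4.8079
Total perimeter = 4.808

loops=1 perimeter=4.808
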